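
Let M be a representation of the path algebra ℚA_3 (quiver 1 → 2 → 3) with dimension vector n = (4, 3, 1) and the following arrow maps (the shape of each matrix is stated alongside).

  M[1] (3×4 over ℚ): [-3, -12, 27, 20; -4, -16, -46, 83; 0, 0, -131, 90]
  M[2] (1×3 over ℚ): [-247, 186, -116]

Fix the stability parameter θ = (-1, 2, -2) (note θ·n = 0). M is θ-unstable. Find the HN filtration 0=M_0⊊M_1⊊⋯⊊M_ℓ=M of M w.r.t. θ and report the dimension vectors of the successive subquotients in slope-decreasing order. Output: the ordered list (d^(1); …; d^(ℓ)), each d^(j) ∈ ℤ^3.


Via rank(M_{q-1}∘⋯∘M_p): M ≅ I[1,1], I[1,2]^2, I[1,3].
μ_θ-semistable layers: μ^(1)=2; μ^(2)=0; μ^(3)=-1

((0, 2, 0); (0, 1, 1); (4, 0, 0))


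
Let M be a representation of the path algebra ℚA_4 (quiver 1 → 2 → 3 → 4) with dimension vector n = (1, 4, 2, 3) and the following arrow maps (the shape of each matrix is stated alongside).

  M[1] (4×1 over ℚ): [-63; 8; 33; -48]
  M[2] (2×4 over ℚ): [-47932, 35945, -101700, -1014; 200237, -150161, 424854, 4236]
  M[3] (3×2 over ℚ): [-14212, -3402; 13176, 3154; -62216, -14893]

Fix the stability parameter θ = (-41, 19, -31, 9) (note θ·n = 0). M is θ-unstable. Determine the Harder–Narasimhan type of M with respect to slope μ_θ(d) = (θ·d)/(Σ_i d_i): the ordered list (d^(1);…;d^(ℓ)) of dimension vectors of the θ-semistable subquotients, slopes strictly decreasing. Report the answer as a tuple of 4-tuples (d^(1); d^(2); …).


Barcode: M ≅ I[1,4], I[2,2]^2, I[2,4], I[4,4]. HN layers by μ_θ (4 steps, strictly decreasing):
  μ^(1)=19; μ^(2)=9; μ^(3)=-6; μ^(4)=-41

((0, 2, 0, 0); (0, 0, 0, 3); (0, 2, 2, 0); (1, 0, 0, 0))


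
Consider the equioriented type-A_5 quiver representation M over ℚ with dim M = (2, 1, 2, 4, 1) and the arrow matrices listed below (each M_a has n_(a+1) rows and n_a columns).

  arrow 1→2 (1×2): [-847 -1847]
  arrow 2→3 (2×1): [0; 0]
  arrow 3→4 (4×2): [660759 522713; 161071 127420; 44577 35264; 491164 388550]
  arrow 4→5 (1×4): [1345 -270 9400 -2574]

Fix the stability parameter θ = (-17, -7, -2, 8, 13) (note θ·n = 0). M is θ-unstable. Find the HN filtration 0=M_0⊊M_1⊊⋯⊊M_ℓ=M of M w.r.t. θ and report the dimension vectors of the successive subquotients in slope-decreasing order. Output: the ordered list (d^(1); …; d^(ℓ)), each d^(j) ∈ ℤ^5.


Via rank(M_{q-1}∘⋯∘M_p): M ≅ I[1,1], I[1,2], I[3,4], I[3,5], I[4,4]^2.
μ_θ-semistable layers: μ^(1)=13; μ^(2)=8; μ^(3)=-2; μ^(4)=-7; μ^(5)=-17

((0, 0, 0, 0, 1); (0, 0, 0, 4, 0); (0, 0, 2, 0, 0); (0, 1, 0, 0, 0); (2, 0, 0, 0, 0))


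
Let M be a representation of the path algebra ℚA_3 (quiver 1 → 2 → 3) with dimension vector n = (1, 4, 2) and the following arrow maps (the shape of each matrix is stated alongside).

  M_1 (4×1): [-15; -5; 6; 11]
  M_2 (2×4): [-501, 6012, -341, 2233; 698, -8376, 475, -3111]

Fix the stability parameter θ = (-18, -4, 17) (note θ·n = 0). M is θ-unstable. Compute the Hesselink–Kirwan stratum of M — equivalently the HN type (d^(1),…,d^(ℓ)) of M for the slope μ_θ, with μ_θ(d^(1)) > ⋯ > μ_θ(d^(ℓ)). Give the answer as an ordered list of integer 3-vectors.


Interval decomposition of M: I[1,3], I[2,2]^2, I[2,3].
HN type (ℓ=3): μ^(1)=17; μ^(2)=-4; μ^(3)=-18

((0, 0, 2); (0, 4, 0); (1, 0, 0))


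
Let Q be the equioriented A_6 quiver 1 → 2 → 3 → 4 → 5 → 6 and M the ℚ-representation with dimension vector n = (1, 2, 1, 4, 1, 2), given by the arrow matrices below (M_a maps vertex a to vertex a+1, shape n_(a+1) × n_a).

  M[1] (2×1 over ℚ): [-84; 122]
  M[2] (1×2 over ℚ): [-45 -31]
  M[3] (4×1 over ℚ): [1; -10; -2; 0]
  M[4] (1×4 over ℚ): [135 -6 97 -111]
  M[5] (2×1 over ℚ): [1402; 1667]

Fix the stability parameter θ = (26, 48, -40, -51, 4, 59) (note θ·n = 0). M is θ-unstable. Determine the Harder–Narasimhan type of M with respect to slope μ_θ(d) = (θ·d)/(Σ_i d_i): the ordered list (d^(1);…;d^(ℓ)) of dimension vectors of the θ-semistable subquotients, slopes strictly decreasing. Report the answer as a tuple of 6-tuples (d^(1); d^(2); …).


Barcode: M ≅ I[1,6], I[2,2], I[4,4]^3, I[6,6]. HN layers by μ_θ (5 steps, strictly decreasing):
  μ^(1)=59; μ^(2)=48; μ^(3)=4; μ^(4)=-17/4; μ^(5)=-51

((0, 0, 0, 0, 0, 2); (0, 1, 0, 0, 0, 0); (0, 0, 0, 0, 1, 0); (1, 1, 1, 1, 0, 0); (0, 0, 0, 3, 0, 0))


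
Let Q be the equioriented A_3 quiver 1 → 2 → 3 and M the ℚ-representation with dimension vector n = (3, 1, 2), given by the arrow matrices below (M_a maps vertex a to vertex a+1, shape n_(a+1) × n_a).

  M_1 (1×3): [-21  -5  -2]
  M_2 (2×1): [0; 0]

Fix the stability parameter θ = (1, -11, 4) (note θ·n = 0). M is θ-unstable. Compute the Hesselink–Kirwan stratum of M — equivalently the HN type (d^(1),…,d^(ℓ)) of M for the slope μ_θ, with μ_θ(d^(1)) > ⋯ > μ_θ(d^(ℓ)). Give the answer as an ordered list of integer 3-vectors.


Barcode: M ≅ I[1,1]^2, I[1,2], I[3,3]^2. HN layers by μ_θ (3 steps, strictly decreasing):
  μ^(1)=4; μ^(2)=1; μ^(3)=-5

((0, 0, 2); (2, 0, 0); (1, 1, 0))


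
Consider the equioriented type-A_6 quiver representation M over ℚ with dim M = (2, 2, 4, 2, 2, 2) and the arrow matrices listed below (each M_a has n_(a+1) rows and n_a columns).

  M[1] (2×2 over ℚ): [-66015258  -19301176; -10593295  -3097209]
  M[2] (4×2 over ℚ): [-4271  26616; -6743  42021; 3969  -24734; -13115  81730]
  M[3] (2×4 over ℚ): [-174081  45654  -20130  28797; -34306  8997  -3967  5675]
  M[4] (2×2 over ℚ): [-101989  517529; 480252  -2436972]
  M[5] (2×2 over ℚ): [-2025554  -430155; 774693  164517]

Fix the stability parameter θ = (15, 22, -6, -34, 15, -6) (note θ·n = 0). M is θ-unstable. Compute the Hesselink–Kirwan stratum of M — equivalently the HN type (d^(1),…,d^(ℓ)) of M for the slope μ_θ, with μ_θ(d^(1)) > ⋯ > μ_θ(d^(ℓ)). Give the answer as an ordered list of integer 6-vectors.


Interval decomposition of M: I[1,3], I[1,6], I[3,3], I[3,4], I[5,6].
HN type (ℓ=5): μ^(1)=31/3; μ^(2)=9/2; μ^(3)=-3/4; μ^(4)=-6; μ^(5)=-20

((1, 1, 1, 0, 0, 0); (0, 0, 0, 0, 2, 2); (1, 1, 1, 1, 0, 0); (0, 0, 1, 0, 0, 0); (0, 0, 1, 1, 0, 0))


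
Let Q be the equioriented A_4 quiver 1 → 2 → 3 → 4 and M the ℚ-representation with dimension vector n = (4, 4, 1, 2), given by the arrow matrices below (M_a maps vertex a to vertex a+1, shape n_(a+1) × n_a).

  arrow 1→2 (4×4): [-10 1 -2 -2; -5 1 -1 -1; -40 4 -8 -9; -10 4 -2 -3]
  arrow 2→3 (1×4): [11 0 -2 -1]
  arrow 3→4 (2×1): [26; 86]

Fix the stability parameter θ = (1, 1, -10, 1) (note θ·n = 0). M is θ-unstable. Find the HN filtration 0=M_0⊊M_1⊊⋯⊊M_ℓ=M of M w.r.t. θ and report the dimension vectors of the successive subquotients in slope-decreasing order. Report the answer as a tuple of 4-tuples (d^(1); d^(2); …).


Barcode: M ≅ I[1,1], I[1,2]^2, I[1,4], I[2,2], I[4,4]. HN layers by μ_θ (2 steps, strictly decreasing):
  μ^(1)=1; μ^(2)=-8/3

((3, 3, 0, 2); (1, 1, 1, 0))


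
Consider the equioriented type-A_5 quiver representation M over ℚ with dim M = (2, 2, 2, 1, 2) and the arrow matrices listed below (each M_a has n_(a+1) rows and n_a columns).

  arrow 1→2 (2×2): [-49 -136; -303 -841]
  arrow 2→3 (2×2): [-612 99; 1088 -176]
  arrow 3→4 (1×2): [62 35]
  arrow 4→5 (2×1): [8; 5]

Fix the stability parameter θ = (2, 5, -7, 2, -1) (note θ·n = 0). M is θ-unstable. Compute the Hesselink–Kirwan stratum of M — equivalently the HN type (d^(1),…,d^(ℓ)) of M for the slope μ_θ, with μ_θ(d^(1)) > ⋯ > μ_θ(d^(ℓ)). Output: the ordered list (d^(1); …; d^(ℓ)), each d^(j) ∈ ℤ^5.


Interval decomposition of M: I[1,2], I[1,5], I[3,3], I[5,5].
HN type (ℓ=6): μ^(1)=5; μ^(2)=2; μ^(3)=1/2; μ^(4)=0; μ^(5)=-1; μ^(6)=-7

((0, 1, 0, 0, 0); (1, 0, 0, 0, 0); (0, 0, 0, 1, 1); (1, 1, 1, 0, 0); (0, 0, 0, 0, 1); (0, 0, 1, 0, 0))


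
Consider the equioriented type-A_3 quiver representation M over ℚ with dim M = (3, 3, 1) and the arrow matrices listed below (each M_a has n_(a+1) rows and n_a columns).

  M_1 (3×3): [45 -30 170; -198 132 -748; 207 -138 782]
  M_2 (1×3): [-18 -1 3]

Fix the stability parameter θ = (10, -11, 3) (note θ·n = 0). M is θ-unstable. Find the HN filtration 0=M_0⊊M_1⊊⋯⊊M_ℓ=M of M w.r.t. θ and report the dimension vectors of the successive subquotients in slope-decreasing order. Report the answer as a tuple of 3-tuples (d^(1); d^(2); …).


Via rank(M_{q-1}∘⋯∘M_p): M ≅ I[1,1]^2, I[1,3], I[2,2]^2.
μ_θ-semistable layers: μ^(1)=10; μ^(2)=3; μ^(3)=-1/2; μ^(4)=-11

((2, 0, 0); (0, 0, 1); (1, 1, 0); (0, 2, 0))


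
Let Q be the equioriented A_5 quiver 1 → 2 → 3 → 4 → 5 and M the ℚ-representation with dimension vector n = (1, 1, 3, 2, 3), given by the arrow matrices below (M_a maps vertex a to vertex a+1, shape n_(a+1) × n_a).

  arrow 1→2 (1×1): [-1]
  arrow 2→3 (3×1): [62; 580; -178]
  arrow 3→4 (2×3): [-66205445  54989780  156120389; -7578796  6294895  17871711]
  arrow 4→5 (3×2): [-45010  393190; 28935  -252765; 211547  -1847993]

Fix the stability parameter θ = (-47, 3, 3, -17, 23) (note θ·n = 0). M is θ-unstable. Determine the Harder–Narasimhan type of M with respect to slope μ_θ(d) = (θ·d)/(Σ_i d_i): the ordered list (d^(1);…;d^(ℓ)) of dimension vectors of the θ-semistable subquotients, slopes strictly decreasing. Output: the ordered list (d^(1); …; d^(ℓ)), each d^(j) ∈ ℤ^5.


Barcode: M ≅ I[1,5], I[3,3], I[3,4], I[5,5]^2. HN layers by μ_θ (5 steps, strictly decreasing):
  μ^(1)=23; μ^(2)=3; μ^(3)=-11/3; μ^(4)=-7; μ^(5)=-47

((0, 0, 0, 0, 3); (0, 0, 1, 0, 0); (0, 1, 1, 1, 0); (0, 0, 1, 1, 0); (1, 0, 0, 0, 0))


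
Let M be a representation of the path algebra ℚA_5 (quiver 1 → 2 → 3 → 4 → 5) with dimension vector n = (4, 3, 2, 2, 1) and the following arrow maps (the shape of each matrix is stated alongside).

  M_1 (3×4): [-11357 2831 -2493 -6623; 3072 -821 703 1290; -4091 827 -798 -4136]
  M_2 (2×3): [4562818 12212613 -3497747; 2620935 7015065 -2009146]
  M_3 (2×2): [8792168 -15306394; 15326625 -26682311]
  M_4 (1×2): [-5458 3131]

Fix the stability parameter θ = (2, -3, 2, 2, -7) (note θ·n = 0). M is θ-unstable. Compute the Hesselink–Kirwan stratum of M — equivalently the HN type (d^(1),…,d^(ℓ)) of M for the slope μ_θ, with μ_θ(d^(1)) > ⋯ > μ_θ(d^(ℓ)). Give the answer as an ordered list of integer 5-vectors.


Barcode: M ≅ I[1,1], I[1,2], I[1,4], I[1,5]. HN layers by μ_θ (3 steps, strictly decreasing):
  μ^(1)=2; μ^(2)=-1/2; μ^(3)=-4/5

((1, 0, 1, 1, 0); (2, 2, 0, 0, 0); (1, 1, 1, 1, 1))


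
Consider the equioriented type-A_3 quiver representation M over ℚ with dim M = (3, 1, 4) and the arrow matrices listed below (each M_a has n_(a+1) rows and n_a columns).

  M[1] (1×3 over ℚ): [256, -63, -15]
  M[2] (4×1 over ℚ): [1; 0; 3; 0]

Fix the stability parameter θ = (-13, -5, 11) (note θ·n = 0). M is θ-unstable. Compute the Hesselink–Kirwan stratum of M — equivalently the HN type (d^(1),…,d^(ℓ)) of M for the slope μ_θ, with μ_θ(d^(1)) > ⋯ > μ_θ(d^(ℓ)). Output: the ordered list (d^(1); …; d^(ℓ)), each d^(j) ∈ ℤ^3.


Barcode: M ≅ I[1,1]^2, I[1,3], I[3,3]^3. HN layers by μ_θ (3 steps, strictly decreasing):
  μ^(1)=11; μ^(2)=-5; μ^(3)=-13

((0, 0, 4); (0, 1, 0); (3, 0, 0))


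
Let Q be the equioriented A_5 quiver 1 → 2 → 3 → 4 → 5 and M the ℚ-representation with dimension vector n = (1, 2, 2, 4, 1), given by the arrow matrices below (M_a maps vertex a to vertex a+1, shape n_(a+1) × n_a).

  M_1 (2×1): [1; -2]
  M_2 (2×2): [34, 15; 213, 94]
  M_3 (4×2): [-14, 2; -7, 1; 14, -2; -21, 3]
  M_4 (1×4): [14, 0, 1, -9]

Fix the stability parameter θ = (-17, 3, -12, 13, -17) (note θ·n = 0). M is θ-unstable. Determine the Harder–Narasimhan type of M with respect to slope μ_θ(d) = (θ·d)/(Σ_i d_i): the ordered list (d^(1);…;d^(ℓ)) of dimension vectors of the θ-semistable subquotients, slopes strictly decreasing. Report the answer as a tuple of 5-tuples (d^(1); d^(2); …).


Via rank(M_{q-1}∘⋯∘M_p): M ≅ I[1,5], I[2,3], I[4,4]^3.
μ_θ-semistable layers: μ^(1)=13; μ^(2)=-2; μ^(3)=-9/2; μ^(4)=-17

((0, 0, 0, 3, 0); (0, 0, 0, 1, 1); (0, 2, 2, 0, 0); (1, 0, 0, 0, 0))


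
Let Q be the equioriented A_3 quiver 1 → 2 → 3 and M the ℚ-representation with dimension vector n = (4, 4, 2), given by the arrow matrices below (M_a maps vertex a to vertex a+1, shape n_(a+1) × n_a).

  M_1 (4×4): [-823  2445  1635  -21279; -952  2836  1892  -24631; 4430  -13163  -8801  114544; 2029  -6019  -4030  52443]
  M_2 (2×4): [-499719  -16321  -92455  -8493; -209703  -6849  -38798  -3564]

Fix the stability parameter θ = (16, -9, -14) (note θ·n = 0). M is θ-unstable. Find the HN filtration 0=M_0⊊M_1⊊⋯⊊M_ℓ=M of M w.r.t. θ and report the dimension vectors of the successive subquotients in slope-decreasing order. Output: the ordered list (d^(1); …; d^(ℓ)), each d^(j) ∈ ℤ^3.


Via rank(M_{q-1}∘⋯∘M_p): M ≅ I[1,2]^2, I[1,3]^2.
μ_θ-semistable layers: μ^(1)=7/2; μ^(2)=-7/3

((2, 2, 0); (2, 2, 2))


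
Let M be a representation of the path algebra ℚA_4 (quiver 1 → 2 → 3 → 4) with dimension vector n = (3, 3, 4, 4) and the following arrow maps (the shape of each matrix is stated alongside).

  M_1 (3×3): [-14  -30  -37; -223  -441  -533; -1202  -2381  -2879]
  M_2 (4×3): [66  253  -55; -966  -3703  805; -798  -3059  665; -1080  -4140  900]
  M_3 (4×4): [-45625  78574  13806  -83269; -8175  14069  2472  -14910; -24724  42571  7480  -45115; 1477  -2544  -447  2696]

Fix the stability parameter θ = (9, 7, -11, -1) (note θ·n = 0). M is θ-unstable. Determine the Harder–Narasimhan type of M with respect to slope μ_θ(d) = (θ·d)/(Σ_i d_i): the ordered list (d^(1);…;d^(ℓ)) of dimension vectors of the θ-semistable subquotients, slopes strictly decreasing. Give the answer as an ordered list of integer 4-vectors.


Via rank(M_{q-1}∘⋯∘M_p): M ≅ I[1,2]^2, I[1,4], I[3,4]^3.
μ_θ-semistable layers: μ^(1)=8; μ^(2)=1; μ^(3)=-1; μ^(4)=-11

((2, 2, 0, 0); (1, 1, 1, 1); (0, 0, 0, 3); (0, 0, 3, 0))


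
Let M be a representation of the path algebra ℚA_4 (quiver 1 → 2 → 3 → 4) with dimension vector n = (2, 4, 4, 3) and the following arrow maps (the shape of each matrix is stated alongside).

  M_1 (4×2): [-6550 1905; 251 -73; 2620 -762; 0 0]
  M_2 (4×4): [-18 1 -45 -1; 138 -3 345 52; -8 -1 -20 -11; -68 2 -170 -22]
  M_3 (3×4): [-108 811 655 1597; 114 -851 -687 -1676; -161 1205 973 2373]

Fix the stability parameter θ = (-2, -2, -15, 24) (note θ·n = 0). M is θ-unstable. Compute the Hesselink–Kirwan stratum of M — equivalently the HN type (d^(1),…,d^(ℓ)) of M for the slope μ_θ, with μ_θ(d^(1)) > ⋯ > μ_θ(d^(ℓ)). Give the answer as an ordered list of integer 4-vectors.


Barcode: M ≅ I[1,2], I[1,4], I[2,4]^2, I[3,3]. HN layers by μ_θ (5 steps, strictly decreasing):
  μ^(1)=24; μ^(2)=-2; μ^(3)=-19/3; μ^(4)=-17/2; μ^(5)=-15

((0, 0, 0, 3); (1, 1, 0, 0); (1, 1, 1, 0); (0, 2, 2, 0); (0, 0, 1, 0))


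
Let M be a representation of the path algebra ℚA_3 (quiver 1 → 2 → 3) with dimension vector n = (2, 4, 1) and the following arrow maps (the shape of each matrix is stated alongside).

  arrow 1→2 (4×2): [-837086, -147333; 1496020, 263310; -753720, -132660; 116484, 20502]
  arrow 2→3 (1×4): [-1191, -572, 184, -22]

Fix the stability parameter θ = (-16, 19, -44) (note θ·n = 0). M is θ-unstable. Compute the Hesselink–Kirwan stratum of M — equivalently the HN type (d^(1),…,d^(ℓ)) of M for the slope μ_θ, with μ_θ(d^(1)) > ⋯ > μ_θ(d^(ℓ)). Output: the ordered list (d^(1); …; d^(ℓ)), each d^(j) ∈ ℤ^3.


Via rank(M_{q-1}∘⋯∘M_p): M ≅ I[1,1], I[1,3], I[2,2]^3.
μ_θ-semistable layers: μ^(1)=19; μ^(2)=-25/2; μ^(3)=-16

((0, 3, 0); (0, 1, 1); (2, 0, 0))


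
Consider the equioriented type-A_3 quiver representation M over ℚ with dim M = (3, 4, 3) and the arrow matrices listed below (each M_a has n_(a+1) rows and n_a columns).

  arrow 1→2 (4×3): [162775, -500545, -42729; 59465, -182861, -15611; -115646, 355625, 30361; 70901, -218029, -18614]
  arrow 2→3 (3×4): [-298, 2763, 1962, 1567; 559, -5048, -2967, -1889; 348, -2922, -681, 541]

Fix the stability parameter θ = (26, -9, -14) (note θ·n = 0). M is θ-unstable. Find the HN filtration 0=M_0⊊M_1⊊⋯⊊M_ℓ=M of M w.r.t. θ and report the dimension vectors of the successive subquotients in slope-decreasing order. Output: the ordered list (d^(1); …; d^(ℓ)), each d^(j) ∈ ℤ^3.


Barcode: M ≅ I[1,3]^3, I[2,2]. HN layers by μ_θ (2 steps, strictly decreasing):
  μ^(1)=1; μ^(2)=-9

((3, 3, 3); (0, 1, 0))


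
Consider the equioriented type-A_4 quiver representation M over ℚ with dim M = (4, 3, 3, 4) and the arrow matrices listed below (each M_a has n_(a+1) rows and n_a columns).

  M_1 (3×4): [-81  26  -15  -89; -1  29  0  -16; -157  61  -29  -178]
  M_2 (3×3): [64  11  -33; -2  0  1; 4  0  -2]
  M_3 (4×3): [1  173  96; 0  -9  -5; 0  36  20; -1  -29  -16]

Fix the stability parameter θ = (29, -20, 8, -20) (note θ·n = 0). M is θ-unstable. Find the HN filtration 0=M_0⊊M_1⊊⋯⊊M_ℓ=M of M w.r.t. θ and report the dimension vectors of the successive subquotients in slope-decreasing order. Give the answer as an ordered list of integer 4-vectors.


Barcode: M ≅ I[1,1], I[1,2], I[1,4]^2, I[3,3], I[4,4]^2. HN layers by μ_θ (5 steps, strictly decreasing):
  μ^(1)=29; μ^(2)=8; μ^(3)=9/2; μ^(4)=-3/4; μ^(5)=-20

((1, 0, 0, 0); (0, 0, 1, 0); (1, 1, 0, 0); (2, 2, 2, 2); (0, 0, 0, 2))


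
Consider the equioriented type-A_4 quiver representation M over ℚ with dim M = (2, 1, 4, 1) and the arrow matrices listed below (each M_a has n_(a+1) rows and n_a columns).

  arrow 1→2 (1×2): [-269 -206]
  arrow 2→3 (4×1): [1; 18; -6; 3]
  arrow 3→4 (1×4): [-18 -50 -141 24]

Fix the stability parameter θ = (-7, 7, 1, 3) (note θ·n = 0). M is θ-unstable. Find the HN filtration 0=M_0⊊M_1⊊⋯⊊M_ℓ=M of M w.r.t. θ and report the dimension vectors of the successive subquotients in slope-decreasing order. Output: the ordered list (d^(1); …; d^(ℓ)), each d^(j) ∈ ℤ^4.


Interval decomposition of M: I[1,1], I[1,3], I[3,3]^2, I[3,4].
HN type (ℓ=4): μ^(1)=4; μ^(2)=3; μ^(3)=1; μ^(4)=-7

((0, 1, 1, 0); (0, 0, 0, 1); (0, 0, 3, 0); (2, 0, 0, 0))


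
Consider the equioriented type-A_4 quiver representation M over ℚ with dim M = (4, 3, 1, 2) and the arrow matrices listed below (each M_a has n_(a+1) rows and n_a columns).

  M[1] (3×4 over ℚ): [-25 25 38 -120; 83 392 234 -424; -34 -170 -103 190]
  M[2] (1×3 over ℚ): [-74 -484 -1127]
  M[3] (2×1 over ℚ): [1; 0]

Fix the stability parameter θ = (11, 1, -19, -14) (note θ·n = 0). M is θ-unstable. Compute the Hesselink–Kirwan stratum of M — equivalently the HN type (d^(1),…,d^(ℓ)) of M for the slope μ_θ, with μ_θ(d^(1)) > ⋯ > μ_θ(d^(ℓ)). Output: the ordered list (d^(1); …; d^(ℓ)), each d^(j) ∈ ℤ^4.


Barcode: M ≅ I[1,1], I[1,2]^2, I[1,4], I[4,4]. HN layers by μ_θ (4 steps, strictly decreasing):
  μ^(1)=11; μ^(2)=6; μ^(3)=-21/4; μ^(4)=-14

((1, 0, 0, 0); (2, 2, 0, 0); (1, 1, 1, 1); (0, 0, 0, 1))


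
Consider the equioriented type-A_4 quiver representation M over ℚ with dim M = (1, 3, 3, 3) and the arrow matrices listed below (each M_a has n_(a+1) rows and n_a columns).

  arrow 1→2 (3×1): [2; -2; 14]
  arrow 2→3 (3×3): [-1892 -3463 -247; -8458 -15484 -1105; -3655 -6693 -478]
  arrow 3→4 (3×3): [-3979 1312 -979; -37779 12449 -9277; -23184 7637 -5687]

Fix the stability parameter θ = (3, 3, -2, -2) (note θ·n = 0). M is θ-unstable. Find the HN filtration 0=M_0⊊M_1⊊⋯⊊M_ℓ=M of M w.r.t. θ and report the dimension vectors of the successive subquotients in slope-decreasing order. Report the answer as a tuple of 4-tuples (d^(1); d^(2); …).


Barcode: M ≅ I[1,4], I[2,4]^2. HN layers by μ_θ (2 steps, strictly decreasing):
  μ^(1)=1/2; μ^(2)=-1/3

((1, 1, 1, 1); (0, 2, 2, 2))


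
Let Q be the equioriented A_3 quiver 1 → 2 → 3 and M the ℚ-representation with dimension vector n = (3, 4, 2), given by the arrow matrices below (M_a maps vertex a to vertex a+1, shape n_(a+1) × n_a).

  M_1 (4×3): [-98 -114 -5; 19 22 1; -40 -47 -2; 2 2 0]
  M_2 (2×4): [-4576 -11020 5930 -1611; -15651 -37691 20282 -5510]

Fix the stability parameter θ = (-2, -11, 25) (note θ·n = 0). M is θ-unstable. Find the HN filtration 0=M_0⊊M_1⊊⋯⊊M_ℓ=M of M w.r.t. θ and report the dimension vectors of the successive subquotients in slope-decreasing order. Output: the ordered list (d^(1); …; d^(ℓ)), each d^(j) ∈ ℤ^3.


Interval decomposition of M: I[1,2]^2, I[1,3], I[2,3].
HN type (ℓ=3): μ^(1)=25; μ^(2)=-13/2; μ^(3)=-11

((0, 0, 2); (3, 3, 0); (0, 1, 0))


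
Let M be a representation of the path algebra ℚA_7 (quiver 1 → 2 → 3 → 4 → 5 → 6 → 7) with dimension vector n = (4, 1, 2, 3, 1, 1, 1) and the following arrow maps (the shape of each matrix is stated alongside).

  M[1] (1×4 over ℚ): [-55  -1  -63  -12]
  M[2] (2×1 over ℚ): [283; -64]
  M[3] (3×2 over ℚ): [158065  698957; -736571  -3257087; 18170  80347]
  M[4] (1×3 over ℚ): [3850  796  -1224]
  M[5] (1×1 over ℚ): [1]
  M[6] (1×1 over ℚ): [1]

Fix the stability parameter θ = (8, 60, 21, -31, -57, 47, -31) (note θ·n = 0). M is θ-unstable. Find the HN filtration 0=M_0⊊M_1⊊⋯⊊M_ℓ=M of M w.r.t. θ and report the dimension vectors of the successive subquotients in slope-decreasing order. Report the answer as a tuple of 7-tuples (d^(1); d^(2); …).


Barcode: M ≅ I[1,1]^3, I[1,7], I[3,4], I[4,4]. HN layers by μ_θ (4 steps, strictly decreasing):
  μ^(1)=8; μ^(2)=1/5; μ^(3)=-5; μ^(4)=-31

((3, 0, 0, 0, 0, 1, 1); (1, 1, 1, 1, 1, 0, 0); (0, 0, 1, 1, 0, 0, 0); (0, 0, 0, 1, 0, 0, 0))


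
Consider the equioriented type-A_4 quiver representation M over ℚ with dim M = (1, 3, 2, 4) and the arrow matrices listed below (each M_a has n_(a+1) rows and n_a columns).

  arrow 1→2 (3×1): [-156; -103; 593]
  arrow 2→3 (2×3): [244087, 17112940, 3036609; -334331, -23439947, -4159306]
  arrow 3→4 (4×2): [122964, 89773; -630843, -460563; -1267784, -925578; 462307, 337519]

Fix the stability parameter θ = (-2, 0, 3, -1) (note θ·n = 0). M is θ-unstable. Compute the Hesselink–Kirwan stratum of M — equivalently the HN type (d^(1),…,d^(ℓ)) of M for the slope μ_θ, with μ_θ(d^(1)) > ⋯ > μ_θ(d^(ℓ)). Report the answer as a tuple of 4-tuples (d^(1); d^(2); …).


Via rank(M_{q-1}∘⋯∘M_p): M ≅ I[1,4], I[2,2], I[2,4], I[4,4]^2.
μ_θ-semistable layers: μ^(1)=1; μ^(2)=0; μ^(3)=-1; μ^(4)=-2

((0, 0, 2, 2); (0, 3, 0, 0); (0, 0, 0, 2); (1, 0, 0, 0))


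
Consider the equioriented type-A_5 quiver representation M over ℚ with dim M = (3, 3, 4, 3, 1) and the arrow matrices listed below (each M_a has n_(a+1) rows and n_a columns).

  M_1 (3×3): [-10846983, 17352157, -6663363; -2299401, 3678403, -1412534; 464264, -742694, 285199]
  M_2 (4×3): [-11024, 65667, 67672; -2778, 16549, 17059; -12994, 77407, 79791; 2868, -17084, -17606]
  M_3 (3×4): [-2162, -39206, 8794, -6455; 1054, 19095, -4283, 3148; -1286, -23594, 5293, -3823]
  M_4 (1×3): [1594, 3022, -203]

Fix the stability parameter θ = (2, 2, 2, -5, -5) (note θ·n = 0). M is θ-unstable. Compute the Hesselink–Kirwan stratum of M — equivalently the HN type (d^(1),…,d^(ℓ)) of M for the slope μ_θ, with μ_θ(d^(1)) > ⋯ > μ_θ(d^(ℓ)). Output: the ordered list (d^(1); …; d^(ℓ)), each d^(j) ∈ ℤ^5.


Via rank(M_{q-1}∘⋯∘M_p): M ≅ I[1,2], I[1,3], I[1,5], I[3,4]^2.
μ_θ-semistable layers: μ^(1)=2; μ^(2)=-4/5; μ^(3)=-3/2

((2, 2, 1, 0, 0); (1, 1, 1, 1, 1); (0, 0, 2, 2, 0))


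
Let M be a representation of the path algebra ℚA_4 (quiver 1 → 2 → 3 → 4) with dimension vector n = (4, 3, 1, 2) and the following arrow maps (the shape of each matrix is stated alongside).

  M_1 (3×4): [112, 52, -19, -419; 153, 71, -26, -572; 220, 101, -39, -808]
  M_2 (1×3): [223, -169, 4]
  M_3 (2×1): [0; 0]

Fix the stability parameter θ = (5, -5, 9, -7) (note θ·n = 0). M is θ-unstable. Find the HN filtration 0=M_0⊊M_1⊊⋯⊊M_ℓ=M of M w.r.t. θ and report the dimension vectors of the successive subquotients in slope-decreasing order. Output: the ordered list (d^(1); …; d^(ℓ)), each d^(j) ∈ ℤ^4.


Via rank(M_{q-1}∘⋯∘M_p): M ≅ I[1,1], I[1,2]^2, I[1,3], I[4,4]^2.
μ_θ-semistable layers: μ^(1)=9; μ^(2)=5; μ^(3)=0; μ^(4)=-7

((0, 0, 1, 0); (1, 0, 0, 0); (3, 3, 0, 0); (0, 0, 0, 2))


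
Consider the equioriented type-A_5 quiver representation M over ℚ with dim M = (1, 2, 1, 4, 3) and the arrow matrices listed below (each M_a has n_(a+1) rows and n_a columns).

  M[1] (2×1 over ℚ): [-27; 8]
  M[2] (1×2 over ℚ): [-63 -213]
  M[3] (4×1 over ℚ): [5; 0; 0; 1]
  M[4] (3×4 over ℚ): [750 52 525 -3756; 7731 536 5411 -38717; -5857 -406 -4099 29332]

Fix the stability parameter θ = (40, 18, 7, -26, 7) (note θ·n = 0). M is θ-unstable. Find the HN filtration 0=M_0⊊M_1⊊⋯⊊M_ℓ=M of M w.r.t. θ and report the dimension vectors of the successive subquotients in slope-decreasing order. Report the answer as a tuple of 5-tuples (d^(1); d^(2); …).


Interval decomposition of M: I[1,5], I[2,2], I[4,4], I[4,5]^2.
HN type (ℓ=4): μ^(1)=18; μ^(2)=46/5; μ^(3)=7; μ^(4)=-26

((0, 1, 0, 0, 0); (1, 1, 1, 1, 1); (0, 0, 0, 0, 2); (0, 0, 0, 3, 0))


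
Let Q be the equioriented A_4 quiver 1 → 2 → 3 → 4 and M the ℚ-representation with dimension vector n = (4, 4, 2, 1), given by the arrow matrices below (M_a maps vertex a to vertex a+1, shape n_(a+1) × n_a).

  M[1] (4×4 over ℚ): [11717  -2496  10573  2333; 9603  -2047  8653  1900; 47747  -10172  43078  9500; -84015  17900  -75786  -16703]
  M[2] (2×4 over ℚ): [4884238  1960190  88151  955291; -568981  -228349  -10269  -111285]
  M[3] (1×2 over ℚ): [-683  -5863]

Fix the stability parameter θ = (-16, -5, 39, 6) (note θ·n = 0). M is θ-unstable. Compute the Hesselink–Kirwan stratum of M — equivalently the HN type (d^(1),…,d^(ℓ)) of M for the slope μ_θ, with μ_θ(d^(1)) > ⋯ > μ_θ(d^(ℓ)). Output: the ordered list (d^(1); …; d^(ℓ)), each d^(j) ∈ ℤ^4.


Via rank(M_{q-1}∘⋯∘M_p): M ≅ I[1,2]^2, I[1,3], I[1,4].
μ_θ-semistable layers: μ^(1)=39; μ^(2)=45/2; μ^(3)=-5; μ^(4)=-16

((0, 0, 1, 0); (0, 0, 1, 1); (0, 4, 0, 0); (4, 0, 0, 0))


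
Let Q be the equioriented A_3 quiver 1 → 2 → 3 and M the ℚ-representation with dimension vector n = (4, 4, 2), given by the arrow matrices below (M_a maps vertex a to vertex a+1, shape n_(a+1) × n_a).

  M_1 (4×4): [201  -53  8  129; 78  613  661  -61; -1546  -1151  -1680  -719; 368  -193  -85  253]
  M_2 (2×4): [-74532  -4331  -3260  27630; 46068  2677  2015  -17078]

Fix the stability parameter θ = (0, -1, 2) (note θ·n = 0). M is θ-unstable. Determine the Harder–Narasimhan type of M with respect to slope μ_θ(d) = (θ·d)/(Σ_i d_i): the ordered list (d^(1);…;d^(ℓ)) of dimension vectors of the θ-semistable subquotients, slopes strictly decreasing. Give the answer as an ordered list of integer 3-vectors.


Interval decomposition of M: I[1,1], I[1,2], I[1,3]^2, I[2,2].
HN type (ℓ=4): μ^(1)=2; μ^(2)=0; μ^(3)=-1/2; μ^(4)=-1

((0, 0, 2); (1, 0, 0); (3, 3, 0); (0, 1, 0))


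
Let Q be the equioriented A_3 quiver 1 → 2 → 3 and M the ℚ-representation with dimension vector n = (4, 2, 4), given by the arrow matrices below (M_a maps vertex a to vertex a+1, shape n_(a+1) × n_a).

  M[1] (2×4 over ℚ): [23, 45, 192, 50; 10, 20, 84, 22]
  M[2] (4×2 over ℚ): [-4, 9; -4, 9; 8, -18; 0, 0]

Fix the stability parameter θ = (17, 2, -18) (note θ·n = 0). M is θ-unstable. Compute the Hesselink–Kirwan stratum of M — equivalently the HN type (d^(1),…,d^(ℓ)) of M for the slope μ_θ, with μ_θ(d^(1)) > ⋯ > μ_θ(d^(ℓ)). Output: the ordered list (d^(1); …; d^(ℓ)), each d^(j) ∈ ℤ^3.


Barcode: M ≅ I[1,1]^2, I[1,2], I[1,3], I[3,3]^3. HN layers by μ_θ (4 steps, strictly decreasing):
  μ^(1)=17; μ^(2)=19/2; μ^(3)=1/3; μ^(4)=-18

((2, 0, 0); (1, 1, 0); (1, 1, 1); (0, 0, 3))


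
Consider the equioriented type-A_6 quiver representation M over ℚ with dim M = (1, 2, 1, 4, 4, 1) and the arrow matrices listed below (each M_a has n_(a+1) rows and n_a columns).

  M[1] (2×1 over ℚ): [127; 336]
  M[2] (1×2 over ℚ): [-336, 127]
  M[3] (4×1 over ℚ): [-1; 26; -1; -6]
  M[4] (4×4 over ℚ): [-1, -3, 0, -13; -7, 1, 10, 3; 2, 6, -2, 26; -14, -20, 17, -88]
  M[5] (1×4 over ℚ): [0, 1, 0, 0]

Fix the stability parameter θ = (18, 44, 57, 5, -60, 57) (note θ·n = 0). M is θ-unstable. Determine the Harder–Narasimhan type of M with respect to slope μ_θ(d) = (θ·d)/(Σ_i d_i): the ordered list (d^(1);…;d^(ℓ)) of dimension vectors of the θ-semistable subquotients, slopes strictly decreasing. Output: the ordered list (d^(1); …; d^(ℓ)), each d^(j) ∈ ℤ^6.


Barcode: M ≅ I[1,2], I[2,6], I[4,4], I[4,5]^2, I[5,5]. HN layers by μ_θ (7 steps, strictly decreasing):
  μ^(1)=57; μ^(2)=44; μ^(3)=18; μ^(4)=23/2; μ^(5)=5; μ^(6)=-55/2; μ^(7)=-60

((0, 0, 0, 0, 0, 1); (0, 1, 0, 0, 0, 0); (1, 0, 0, 0, 0, 0); (0, 1, 1, 1, 1, 0); (0, 0, 0, 1, 0, 0); (0, 0, 0, 2, 2, 0); (0, 0, 0, 0, 1, 0))


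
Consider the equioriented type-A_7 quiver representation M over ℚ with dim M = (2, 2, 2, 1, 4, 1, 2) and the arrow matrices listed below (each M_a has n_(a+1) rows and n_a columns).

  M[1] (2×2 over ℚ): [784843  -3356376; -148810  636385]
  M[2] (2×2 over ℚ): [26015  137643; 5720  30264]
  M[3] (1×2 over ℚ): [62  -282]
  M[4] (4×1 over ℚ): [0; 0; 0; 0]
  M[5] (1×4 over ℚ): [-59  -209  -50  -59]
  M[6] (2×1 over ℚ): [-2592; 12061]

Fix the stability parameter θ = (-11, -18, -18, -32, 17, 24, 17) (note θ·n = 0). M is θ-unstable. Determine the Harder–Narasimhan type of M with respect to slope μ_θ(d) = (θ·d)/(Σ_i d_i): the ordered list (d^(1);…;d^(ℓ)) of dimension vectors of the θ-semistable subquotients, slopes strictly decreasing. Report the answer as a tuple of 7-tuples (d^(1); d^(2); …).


Via rank(M_{q-1}∘⋯∘M_p): M ≅ I[1,2], I[1,4], I[3,3], I[5,5]^3, I[5,7], I[7,7].
μ_θ-semistable layers: μ^(1)=41/2; μ^(2)=17; μ^(3)=-29/2; μ^(4)=-18; μ^(5)=-79/4

((0, 0, 0, 0, 0, 1, 1); (0, 0, 0, 0, 4, 0, 1); (1, 1, 0, 0, 0, 0, 0); (0, 0, 1, 0, 0, 0, 0); (1, 1, 1, 1, 0, 0, 0))


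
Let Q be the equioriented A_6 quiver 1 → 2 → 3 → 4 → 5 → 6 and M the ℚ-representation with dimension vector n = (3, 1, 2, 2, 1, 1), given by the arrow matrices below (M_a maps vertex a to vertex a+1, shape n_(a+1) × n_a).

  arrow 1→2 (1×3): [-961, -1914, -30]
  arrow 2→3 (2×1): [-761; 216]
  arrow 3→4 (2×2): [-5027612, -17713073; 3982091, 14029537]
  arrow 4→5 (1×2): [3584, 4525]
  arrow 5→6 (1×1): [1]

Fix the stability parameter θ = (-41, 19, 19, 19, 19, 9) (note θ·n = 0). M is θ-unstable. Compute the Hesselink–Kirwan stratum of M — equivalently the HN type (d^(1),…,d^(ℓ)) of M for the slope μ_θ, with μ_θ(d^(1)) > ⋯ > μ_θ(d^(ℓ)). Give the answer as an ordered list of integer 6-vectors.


Via rank(M_{q-1}∘⋯∘M_p): M ≅ I[1,1]^2, I[1,6], I[3,4].
μ_θ-semistable layers: μ^(1)=19; μ^(2)=17; μ^(3)=-41

((0, 0, 1, 1, 0, 0); (0, 1, 1, 1, 1, 1); (3, 0, 0, 0, 0, 0))


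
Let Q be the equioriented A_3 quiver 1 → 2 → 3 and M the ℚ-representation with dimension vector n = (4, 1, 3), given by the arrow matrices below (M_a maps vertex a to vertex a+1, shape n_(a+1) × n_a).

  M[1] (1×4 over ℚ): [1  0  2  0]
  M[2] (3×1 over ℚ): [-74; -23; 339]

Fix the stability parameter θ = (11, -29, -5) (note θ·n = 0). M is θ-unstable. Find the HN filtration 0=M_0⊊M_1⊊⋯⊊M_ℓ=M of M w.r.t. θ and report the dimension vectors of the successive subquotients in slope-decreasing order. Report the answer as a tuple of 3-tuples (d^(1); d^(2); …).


Via rank(M_{q-1}∘⋯∘M_p): M ≅ I[1,1]^3, I[1,3], I[3,3]^2.
μ_θ-semistable layers: μ^(1)=11; μ^(2)=-5; μ^(3)=-9

((3, 0, 0); (0, 0, 3); (1, 1, 0))


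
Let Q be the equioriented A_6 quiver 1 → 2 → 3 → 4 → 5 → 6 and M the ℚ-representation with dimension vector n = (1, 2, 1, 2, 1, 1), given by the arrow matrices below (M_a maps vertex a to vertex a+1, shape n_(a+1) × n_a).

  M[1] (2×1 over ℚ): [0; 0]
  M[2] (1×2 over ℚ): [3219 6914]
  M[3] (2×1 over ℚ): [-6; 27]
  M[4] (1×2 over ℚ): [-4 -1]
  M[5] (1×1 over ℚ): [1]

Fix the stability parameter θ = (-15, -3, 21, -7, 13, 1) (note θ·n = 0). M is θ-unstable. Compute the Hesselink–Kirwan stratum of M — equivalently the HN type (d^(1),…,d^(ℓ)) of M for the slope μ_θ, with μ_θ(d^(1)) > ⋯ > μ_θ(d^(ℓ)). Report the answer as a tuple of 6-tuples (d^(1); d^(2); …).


Interval decomposition of M: I[1,1], I[2,2], I[2,6], I[4,4].
HN type (ℓ=4): μ^(1)=7; μ^(2)=-3; μ^(3)=-7; μ^(4)=-15

((0, 0, 1, 1, 1, 1); (0, 2, 0, 0, 0, 0); (0, 0, 0, 1, 0, 0); (1, 0, 0, 0, 0, 0))


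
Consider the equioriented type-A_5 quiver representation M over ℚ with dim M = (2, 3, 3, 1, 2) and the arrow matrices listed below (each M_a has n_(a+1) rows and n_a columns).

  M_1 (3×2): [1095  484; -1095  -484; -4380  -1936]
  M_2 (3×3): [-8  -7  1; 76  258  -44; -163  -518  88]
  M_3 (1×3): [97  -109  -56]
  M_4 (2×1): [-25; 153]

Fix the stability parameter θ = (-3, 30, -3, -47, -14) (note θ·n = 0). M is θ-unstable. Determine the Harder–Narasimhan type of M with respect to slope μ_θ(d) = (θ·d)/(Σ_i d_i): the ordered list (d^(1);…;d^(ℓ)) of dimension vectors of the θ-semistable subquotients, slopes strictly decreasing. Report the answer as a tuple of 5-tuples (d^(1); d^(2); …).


Interval decomposition of M: I[1,1], I[1,5], I[2,3]^2, I[5,5].
HN type (ℓ=4): μ^(1)=27/2; μ^(2)=-3; μ^(3)=-37/5; μ^(4)=-14

((0, 2, 2, 0, 0); (1, 0, 0, 0, 0); (1, 1, 1, 1, 1); (0, 0, 0, 0, 1))


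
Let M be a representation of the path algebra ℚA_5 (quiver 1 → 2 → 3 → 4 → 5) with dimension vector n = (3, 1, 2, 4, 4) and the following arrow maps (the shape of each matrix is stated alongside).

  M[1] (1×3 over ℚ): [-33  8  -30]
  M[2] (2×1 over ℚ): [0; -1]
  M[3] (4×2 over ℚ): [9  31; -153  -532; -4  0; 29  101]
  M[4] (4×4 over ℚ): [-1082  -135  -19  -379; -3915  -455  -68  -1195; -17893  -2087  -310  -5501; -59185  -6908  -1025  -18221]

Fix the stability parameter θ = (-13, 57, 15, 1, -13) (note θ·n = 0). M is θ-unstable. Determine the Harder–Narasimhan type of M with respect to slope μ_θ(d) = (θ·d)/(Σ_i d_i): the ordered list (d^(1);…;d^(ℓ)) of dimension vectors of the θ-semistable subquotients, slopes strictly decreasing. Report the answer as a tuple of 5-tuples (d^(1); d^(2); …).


Barcode: M ≅ I[1,1]^2, I[1,5], I[3,5], I[4,5]^2. HN layers by μ_θ (4 steps, strictly decreasing):
  μ^(1)=15; μ^(2)=1; μ^(3)=-6; μ^(4)=-13

((0, 1, 1, 1, 1); (0, 0, 1, 1, 1); (0, 0, 0, 2, 2); (3, 0, 0, 0, 0))


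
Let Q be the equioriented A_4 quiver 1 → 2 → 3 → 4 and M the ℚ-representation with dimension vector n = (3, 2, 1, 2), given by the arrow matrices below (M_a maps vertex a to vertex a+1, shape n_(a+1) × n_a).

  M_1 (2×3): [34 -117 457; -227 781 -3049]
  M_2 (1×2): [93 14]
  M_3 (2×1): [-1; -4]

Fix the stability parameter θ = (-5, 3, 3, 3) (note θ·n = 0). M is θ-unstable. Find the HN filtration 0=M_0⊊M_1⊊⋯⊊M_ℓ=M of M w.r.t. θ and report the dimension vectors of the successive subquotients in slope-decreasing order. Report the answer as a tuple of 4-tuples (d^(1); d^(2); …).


Interval decomposition of M: I[1,1], I[1,2], I[1,4], I[4,4].
HN type (ℓ=2): μ^(1)=3; μ^(2)=-5

((0, 2, 1, 2); (3, 0, 0, 0))


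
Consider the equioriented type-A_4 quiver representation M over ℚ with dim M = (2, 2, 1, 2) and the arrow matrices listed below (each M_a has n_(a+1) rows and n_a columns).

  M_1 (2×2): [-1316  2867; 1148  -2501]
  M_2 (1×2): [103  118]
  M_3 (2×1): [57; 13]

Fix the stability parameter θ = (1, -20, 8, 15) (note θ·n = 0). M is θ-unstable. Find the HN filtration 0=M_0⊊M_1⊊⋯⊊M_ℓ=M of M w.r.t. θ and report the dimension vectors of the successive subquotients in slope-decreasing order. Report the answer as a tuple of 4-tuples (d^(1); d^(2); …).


Interval decomposition of M: I[1,1], I[1,4], I[2,2], I[4,4].
HN type (ℓ=5): μ^(1)=15; μ^(2)=8; μ^(3)=1; μ^(4)=-19/2; μ^(5)=-20

((0, 0, 0, 2); (0, 0, 1, 0); (1, 0, 0, 0); (1, 1, 0, 0); (0, 1, 0, 0))


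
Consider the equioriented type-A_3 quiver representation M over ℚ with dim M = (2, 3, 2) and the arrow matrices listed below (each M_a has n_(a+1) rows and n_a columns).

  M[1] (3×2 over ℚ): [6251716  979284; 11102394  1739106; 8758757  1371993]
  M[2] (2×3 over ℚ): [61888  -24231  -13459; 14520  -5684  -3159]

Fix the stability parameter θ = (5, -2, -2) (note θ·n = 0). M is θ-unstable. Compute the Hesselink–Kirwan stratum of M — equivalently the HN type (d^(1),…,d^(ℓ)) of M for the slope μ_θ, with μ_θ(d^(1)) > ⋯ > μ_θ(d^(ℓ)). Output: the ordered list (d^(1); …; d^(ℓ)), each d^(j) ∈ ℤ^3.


Interval decomposition of M: I[1,1], I[1,3], I[2,2], I[2,3].
HN type (ℓ=3): μ^(1)=5; μ^(2)=1/3; μ^(3)=-2

((1, 0, 0); (1, 1, 1); (0, 2, 1))


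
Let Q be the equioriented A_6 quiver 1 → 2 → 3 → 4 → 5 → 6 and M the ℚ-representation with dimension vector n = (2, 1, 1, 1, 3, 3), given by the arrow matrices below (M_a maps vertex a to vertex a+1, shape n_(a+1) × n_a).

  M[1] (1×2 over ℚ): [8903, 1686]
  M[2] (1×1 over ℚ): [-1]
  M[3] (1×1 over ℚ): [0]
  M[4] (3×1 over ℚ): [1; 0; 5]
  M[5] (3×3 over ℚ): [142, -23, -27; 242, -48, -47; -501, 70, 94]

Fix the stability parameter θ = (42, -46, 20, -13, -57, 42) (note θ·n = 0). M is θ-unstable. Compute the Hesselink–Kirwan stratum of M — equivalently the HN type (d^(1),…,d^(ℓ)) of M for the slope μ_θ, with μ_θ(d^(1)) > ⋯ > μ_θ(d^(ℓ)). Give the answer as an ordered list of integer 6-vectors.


Interval decomposition of M: I[1,1], I[1,3], I[4,6], I[5,6]^2.
HN type (ℓ=5): μ^(1)=42; μ^(2)=20; μ^(3)=-2; μ^(4)=-35; μ^(5)=-57

((1, 0, 0, 0, 0, 3); (0, 0, 1, 0, 0, 0); (1, 1, 0, 0, 0, 0); (0, 0, 0, 1, 1, 0); (0, 0, 0, 0, 2, 0))


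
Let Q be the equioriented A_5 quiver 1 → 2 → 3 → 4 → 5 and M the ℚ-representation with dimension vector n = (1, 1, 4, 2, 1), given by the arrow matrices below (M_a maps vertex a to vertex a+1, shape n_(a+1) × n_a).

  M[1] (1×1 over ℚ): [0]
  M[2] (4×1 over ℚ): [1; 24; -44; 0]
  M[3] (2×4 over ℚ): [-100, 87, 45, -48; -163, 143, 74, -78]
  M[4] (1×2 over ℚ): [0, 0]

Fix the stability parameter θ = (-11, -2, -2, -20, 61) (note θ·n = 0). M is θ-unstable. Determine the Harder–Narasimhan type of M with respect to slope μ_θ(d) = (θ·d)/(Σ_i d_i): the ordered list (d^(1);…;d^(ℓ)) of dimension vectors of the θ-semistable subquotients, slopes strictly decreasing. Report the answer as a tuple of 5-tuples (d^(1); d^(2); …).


Interval decomposition of M: I[1,1], I[2,4], I[3,3]^2, I[3,4], I[5,5].
HN type (ℓ=4): μ^(1)=61; μ^(2)=-2; μ^(3)=-8; μ^(4)=-11

((0, 0, 0, 0, 1); (0, 0, 2, 0, 0); (0, 1, 1, 1, 0); (1, 0, 1, 1, 0))


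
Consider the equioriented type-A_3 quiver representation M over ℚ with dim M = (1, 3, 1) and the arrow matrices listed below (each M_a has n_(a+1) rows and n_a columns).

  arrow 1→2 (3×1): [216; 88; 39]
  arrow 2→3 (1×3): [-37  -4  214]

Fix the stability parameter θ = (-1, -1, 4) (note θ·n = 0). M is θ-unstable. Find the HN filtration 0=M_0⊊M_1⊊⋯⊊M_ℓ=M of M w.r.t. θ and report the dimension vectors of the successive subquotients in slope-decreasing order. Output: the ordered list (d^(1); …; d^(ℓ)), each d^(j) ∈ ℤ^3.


Interval decomposition of M: I[1,3], I[2,2]^2.
HN type (ℓ=2): μ^(1)=4; μ^(2)=-1

((0, 0, 1); (1, 3, 0))
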